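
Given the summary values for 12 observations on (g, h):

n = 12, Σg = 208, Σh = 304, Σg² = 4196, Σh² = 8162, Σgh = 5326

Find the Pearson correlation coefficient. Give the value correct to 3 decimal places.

r = (nΣgh − ΣgΣh) / √[(nΣg² − (Σg)²)(nΣh² − (Σh)²)]
Numerator: 12×5326 − 208×304 = 680
Denominator: √[(50352 − 43264)(97944 − 92416)] = √[7088 × 5528] = 6259.5898
r = 680 / 6259.5898 ≈ 0.109

0.109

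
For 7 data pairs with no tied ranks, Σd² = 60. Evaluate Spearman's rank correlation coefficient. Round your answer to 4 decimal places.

ρ = 1 − 6Σd² / [n(n²−1)] = 1 − 6×60 / (7×48)
  = 1 − 360/336 = 1 − 1.07143 ≈ -0.0714

-0.0714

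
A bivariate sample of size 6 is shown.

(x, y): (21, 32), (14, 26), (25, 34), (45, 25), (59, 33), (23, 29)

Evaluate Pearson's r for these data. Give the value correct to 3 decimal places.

0.143

n = 6, Σx = 187, Σy = 179, Σx² = 7297, Σy² = 5411, Σxy = 5625
nΣxy − ΣxΣy = 33750 − 33473 = 277
nΣx² − (Σx)² = 43782 − 34969 = 8813; nΣy² − (Σy)² = 32466 − 32041 = 425
r = 277 / √(8813 × 425) = 277 / 1935.3359 ≈ 0.143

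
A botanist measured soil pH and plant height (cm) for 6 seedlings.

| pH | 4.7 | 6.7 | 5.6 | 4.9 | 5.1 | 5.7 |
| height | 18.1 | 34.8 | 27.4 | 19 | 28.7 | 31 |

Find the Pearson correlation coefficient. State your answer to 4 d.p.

0.8810

n = 6, Σx = 32.7, Σy = 159, Σx² = 180.85, Σy² = 4435.1, Σxy = 887.84
nΣxy − ΣxΣy = 5327.04 − 5199.3 = 127.74
nΣx² − (Σx)² = 1085.1 − 1069.29 = 15.81; nΣy² − (Σy)² = 26610.6 − 25281 = 1329.6
r = 127.74 / √(15.81 × 1329.6) = 127.74 / 144.9861 ≈ 0.8810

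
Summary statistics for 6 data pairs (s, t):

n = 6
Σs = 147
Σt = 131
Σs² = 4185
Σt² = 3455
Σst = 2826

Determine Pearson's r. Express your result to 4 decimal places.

-0.6509

r = (nΣst − ΣsΣt) / √[(nΣs² − (Σs)²)(nΣt² − (Σt)²)]
Numerator: 6×2826 − 147×131 = -2301
Denominator: √[(25110 − 21609)(20730 − 17161)] = √[3501 × 3569] = 3534.8365
r = -2301 / 3534.8365 ≈ -0.6509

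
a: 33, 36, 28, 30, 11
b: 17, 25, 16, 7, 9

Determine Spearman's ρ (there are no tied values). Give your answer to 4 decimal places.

Rank a: 4, 5, 2, 3, 1
Rank b: 4, 5, 3, 1, 2
d = rank(a) − rank(b): 0, 0, -1, 2, -1; Σd² = 6
ρ = 1 − 6Σd² / [n(n²−1)] = 1 − 6×6 / (5×24) = 1 − 36/120 ≈ 0.7000

0.7000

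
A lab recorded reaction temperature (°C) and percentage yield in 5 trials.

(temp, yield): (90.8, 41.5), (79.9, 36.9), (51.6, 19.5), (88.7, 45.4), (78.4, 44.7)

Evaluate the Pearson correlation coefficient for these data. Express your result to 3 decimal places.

0.919

n = 5, Σx = 389.4, Σy = 188, Σx² = 31305.46, Σy² = 7523.36, Σxy = 15254.17
nΣxy − ΣxΣy = 76270.85 − 73207.2 = 3063.65
nΣx² − (Σx)² = 156527.3 − 151632.36 = 4894.94; nΣy² − (Σy)² = 37616.8 − 35344 = 2272.8
r = 3063.65 / √(4894.94 × 2272.8) = 3063.65 / 3335.4489 ≈ 0.919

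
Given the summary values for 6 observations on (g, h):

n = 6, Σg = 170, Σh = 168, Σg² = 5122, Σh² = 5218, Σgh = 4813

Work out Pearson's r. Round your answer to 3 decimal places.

0.134

r = (nΣgh − ΣgΣh) / √[(nΣg² − (Σg)²)(nΣh² − (Σh)²)]
Numerator: 6×4813 − 170×168 = 318
Denominator: √[(30732 − 28900)(31308 − 28224)] = √[1832 × 3084] = 2376.9493
r = 318 / 2376.9493 ≈ 0.134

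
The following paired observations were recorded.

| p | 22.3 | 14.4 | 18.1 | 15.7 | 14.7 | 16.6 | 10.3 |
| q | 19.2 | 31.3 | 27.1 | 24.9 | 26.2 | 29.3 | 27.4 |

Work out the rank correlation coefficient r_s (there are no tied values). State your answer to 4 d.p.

Rank p: 7, 2, 6, 4, 3, 5, 1
Rank q: 1, 7, 4, 2, 3, 6, 5
d = rank(p) − rank(q): 6, -5, 2, 2, 0, -1, -4; Σd² = 86
ρ = 1 − 6Σd² / [n(n²−1)] = 1 − 6×86 / (7×48) = 1 − 516/336 ≈ -0.5357

-0.5357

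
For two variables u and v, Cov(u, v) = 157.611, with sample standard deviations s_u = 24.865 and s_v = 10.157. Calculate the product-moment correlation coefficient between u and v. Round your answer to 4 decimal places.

r = Cov(u,v) / (s_u · s_v) = 157.611 / (24.865 × 10.157)
  = 157.611 / 252.5538 ≈ 0.6241

0.6241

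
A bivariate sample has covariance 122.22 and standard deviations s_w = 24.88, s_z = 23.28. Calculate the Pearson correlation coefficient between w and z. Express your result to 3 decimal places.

r = Cov(w,z) / (s_w · s_z) = 122.22 / (24.88 × 23.28)
  = 122.22 / 579.2064 ≈ 0.211

0.211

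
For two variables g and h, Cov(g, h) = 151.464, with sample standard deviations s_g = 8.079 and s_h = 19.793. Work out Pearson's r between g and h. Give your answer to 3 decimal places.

r = Cov(g,h) / (s_g · s_h) = 151.464 / (8.079 × 19.793)
  = 151.464 / 159.9076 ≈ 0.947

0.947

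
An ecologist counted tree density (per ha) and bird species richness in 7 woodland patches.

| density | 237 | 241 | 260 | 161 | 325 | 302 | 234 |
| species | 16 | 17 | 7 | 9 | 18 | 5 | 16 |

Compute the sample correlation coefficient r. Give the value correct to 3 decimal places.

0.080

n = 7, Σx = 1760, Σy = 88, Σx² = 459356, Σy² = 1280, Σxy = 22262
nΣxy − ΣxΣy = 155834 − 154880 = 954
nΣx² − (Σx)² = 3215492 − 3097600 = 117892; nΣy² − (Σy)² = 8960 − 7744 = 1216
r = 954 / √(117892 × 1216) = 954 / 11973.1647 ≈ 0.080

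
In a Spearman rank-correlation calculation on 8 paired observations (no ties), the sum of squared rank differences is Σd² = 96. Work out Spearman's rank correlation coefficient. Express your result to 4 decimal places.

-0.1429

ρ = 1 − 6Σd² / [n(n²−1)] = 1 − 6×96 / (8×63)
  = 1 − 576/504 = 1 − 1.14286 ≈ -0.1429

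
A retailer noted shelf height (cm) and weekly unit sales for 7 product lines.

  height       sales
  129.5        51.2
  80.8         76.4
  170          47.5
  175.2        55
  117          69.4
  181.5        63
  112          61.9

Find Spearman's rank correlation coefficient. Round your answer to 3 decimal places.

Rank height: 4, 1, 5, 6, 3, 7, 2
Rank sales: 2, 7, 1, 3, 6, 5, 4
d = rank(height) − rank(sales): 2, -6, 4, 3, -3, 2, -2; Σd² = 82
ρ = 1 − 6Σd² / [n(n²−1)] = 1 − 6×82 / (7×48) = 1 − 492/336 ≈ -0.464

-0.464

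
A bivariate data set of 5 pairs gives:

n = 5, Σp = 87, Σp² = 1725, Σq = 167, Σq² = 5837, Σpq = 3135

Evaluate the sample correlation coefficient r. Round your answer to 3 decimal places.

r = (nΣpq − ΣpΣq) / √[(nΣp² − (Σp)²)(nΣq² − (Σq)²)]
Numerator: 5×3135 − 87×167 = 1146
Denominator: √[(8625 − 7569)(29185 − 27889)] = √[1056 × 1296] = 1169.8615
r = 1146 / 1169.8615 ≈ 0.980

0.980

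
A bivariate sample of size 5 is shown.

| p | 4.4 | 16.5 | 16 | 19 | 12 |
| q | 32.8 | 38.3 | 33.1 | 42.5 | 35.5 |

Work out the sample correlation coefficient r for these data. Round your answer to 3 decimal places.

n = 5, Σp = 67.9, Σq = 182.2, Σp² = 1052.61, Σq² = 6704.84, Σpq = 2539.37
nΣpq − ΣpΣq = 12696.85 − 12371.38 = 325.47
nΣp² − (Σp)² = 5263.05 − 4610.41 = 652.64; nΣq² − (Σq)² = 33524.2 − 33196.84 = 327.36
r = 325.47 / √(652.64 × 327.36) = 325.47 / 462.2210 ≈ 0.704

0.704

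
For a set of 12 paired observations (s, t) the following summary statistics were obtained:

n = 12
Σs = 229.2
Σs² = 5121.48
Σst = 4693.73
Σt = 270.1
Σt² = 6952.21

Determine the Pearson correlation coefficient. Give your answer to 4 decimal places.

r = (nΣst − ΣsΣt) / √[(nΣs² − (Σs)²)(nΣt² − (Σt)²)]
Numerator: 12×4693.73 − 229.2×270.1 = -5582.16
Denominator: √[(61457.76 − 52532.64)(83426.52 − 72954.01)] = √[8925.12 × 10472.51] = 9667.9061
r = -5582.16 / 9667.9061 ≈ -0.5774

-0.5774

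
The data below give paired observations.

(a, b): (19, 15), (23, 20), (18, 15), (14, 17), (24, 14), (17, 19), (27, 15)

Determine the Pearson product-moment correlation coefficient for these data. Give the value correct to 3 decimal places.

-0.253

n = 7, Σa = 142, Σb = 115, Σa² = 3004, Σb² = 1921, Σab = 2317
nΣab − ΣaΣb = 16219 − 16330 = -111
nΣa² − (Σa)² = 21028 − 20164 = 864; nΣb² − (Σb)² = 13447 − 13225 = 222
r = -111 / √(864 × 222) = -111 / 437.9589 ≈ -0.253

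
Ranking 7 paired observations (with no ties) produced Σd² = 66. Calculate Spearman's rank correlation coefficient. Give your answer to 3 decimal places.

-0.179

ρ = 1 − 6Σd² / [n(n²−1)] = 1 − 6×66 / (7×48)
  = 1 − 396/336 = 1 − 1.1786 ≈ -0.179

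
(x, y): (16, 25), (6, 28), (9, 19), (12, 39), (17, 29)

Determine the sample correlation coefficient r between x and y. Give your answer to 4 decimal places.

0.1481

n = 5, Σx = 60, Σy = 140, Σx² = 806, Σy² = 4132, Σxy = 1700
nΣxy − ΣxΣy = 8500 − 8400 = 100
nΣx² − (Σx)² = 4030 − 3600 = 430; nΣy² − (Σy)² = 20660 − 19600 = 1060
r = 100 / √(430 × 1060) = 100 / 675.1296 ≈ 0.1481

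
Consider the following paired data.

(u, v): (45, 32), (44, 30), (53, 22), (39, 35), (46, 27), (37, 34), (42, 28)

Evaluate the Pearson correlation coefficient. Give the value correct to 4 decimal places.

n = 7, Σu = 306, Σv = 208, Σu² = 13540, Σv² = 6302, Σuv = 8967
nΣuv − ΣuΣv = 62769 − 63648 = -879
nΣu² − (Σu)² = 94780 − 93636 = 1144; nΣv² − (Σv)² = 44114 − 43264 = 850
r = -879 / √(1144 × 850) = -879 / 986.1034 ≈ -0.8914

-0.8914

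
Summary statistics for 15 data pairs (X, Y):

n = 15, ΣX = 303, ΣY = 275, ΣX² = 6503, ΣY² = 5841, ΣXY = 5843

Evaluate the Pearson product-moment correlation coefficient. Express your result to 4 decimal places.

r = (nΣXY − ΣXΣY) / √[(nΣX² − (ΣX)²)(nΣY² − (ΣY)²)]
Numerator: 15×5843 − 303×275 = 4320
Denominator: √[(97545 − 91809)(87615 − 75625)] = √[5736 × 11990] = 8293.0477
r = 4320 / 8293.0477 ≈ 0.5209

0.5209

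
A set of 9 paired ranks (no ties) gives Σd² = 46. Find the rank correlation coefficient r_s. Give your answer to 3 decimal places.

0.617

ρ = 1 − 6Σd² / [n(n²−1)] = 1 − 6×46 / (9×80)
  = 1 − 276/720 = 1 − 0.3833 ≈ 0.617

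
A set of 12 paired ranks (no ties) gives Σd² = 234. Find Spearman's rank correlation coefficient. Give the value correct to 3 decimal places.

ρ = 1 − 6Σd² / [n(n²−1)] = 1 − 6×234 / (12×143)
  = 1 − 1404/1716 = 1 − 0.8182 ≈ 0.182

0.182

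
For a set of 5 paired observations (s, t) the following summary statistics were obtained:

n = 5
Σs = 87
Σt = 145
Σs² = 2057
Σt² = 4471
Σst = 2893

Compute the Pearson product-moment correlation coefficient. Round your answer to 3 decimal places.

r = (nΣst − ΣsΣt) / √[(nΣs² − (Σs)²)(nΣt² − (Σt)²)]
Numerator: 5×2893 − 87×145 = 1850
Denominator: √[(10285 − 7569)(22355 − 21025)] = √[2716 × 1330] = 1900.5999
r = 1850 / 1900.5999 ≈ 0.973

0.973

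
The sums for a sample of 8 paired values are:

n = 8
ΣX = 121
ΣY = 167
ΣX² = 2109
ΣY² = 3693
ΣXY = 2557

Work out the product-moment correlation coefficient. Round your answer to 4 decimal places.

r = (nΣXY − ΣXΣY) / √[(nΣX² − (ΣX)²)(nΣY² − (ΣY)²)]
Numerator: 8×2557 − 121×167 = 249
Denominator: √[(16872 − 14641)(29544 − 27889)] = √[2231 × 1655] = 1921.5371
r = 249 / 1921.5371 ≈ 0.1296

0.1296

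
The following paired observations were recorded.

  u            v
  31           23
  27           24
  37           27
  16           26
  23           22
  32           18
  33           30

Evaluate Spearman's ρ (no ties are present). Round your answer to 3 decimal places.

Rank u: 4, 3, 7, 1, 2, 5, 6
Rank v: 3, 4, 6, 5, 2, 1, 7
d = rank(u) − rank(v): 1, -1, 1, -4, 0, 4, -1; Σd² = 36
ρ = 1 − 6Σd² / [n(n²−1)] = 1 − 6×36 / (7×48) = 1 − 216/336 ≈ 0.357

0.357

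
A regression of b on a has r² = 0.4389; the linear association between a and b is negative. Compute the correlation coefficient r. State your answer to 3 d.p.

-0.662

|r| = √0.4389 = 0.662
The association is negative, so r = −0.662.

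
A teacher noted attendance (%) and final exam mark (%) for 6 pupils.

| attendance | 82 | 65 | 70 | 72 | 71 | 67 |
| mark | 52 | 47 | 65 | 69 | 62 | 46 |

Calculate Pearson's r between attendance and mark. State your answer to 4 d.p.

n = 6, Σx = 427, Σy = 341, Σx² = 30563, Σy² = 19859, Σxy = 24321
nΣxy − ΣxΣy = 145926 − 145607 = 319
nΣx² − (Σx)² = 183378 − 182329 = 1049; nΣy² − (Σy)² = 119154 − 116281 = 2873
r = 319 / √(1049 × 2873) = 319 / 1736.0233 ≈ 0.1838

0.1838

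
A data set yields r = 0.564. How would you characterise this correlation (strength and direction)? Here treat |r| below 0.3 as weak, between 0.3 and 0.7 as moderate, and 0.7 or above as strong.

r = 0.564 > 0 so the relationship is positive.
|r| = 0.564, which falls in the moderate range.

moderate positive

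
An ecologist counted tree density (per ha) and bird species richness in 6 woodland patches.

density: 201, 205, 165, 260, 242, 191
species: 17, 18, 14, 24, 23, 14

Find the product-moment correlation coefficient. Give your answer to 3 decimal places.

n = 6, Σx = 1264, Σy = 110, Σx² = 272296, Σy² = 2110, Σxy = 23897
nΣxy − ΣxΣy = 143382 − 139040 = 4342
nΣx² − (Σx)² = 1633776 − 1597696 = 36080; nΣy² − (Σy)² = 12660 − 12100 = 560
r = 4342 / √(36080 × 560) = 4342 / 4494.9750 ≈ 0.966

0.966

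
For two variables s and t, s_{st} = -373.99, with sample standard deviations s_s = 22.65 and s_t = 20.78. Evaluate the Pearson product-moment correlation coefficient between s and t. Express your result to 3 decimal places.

-0.795

r = Cov(s,t) / (s_s · s_t) = -373.99 / (22.65 × 20.78)
  = -373.99 / 470.6670 ≈ -0.795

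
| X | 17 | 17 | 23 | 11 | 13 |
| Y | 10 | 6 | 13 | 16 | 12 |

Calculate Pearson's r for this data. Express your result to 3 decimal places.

-0.298

n = 5, ΣX = 81, ΣY = 57, ΣX² = 1397, ΣY² = 705, ΣXY = 903
nΣXY − ΣXΣY = 4515 − 4617 = -102
nΣX² − (ΣX)² = 6985 − 6561 = 424; nΣY² − (ΣY)² = 3525 − 3249 = 276
r = -102 / √(424 × 276) = -102 / 342.0877 ≈ -0.298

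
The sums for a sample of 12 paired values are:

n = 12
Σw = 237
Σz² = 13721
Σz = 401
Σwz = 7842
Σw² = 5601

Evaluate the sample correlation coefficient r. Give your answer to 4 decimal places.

r = (nΣwz − ΣwΣz) / √[(nΣw² − (Σw)²)(nΣz² − (Σz)²)]
Numerator: 12×7842 − 237×401 = -933
Denominator: √[(67212 − 56169)(164652 − 160801)] = √[11043 × 3851] = 6521.2417
r = -933 / 6521.2417 ≈ -0.1431

-0.1431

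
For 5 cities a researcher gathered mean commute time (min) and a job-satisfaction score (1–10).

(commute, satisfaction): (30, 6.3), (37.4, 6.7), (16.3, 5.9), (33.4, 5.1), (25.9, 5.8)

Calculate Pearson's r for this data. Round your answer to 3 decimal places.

n = 5, Σx = 143, Σy = 29.8, Σx² = 4350.82, Σy² = 179.04, Σxy = 856.31
nΣxy − ΣxΣy = 4281.55 − 4261.4 = 20.15
nΣx² − (Σx)² = 21754.1 − 20449 = 1305.1; nΣy² − (Σy)² = 895.2 − 888.04 = 7.16
r = 20.15 / √(1305.1 × 7.16) = 20.15 / 96.6670 ≈ 0.208

0.208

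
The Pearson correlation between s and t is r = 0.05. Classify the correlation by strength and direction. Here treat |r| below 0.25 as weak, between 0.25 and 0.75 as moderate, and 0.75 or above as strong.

r = 0.05 > 0 so the relationship is positive.
|r| = 0.05, which falls in the weak range.

weak positive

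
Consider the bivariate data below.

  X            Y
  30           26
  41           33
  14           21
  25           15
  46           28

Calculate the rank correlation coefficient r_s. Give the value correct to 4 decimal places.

Rank X: 3, 4, 1, 2, 5
Rank Y: 3, 5, 2, 1, 4
d = rank(X) − rank(Y): 0, -1, -1, 1, 1; Σd² = 4
ρ = 1 − 6Σd² / [n(n²−1)] = 1 − 6×4 / (5×24) = 1 − 24/120 ≈ 0.8000

0.8000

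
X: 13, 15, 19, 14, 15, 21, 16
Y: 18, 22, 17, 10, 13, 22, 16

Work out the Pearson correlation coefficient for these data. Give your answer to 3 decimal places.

n = 7, ΣX = 113, ΣY = 118, ΣX² = 1873, ΣY² = 2106, ΣXY = 1940
nΣXY − ΣXΣY = 13580 − 13334 = 246
nΣX² − (ΣX)² = 13111 − 12769 = 342; nΣY² − (ΣY)² = 14742 − 13924 = 818
r = 246 / √(342 × 818) = 246 / 528.9197 ≈ 0.465

0.465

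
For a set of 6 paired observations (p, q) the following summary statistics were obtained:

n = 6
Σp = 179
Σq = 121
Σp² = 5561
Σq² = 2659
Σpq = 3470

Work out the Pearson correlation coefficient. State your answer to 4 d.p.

-0.6361

r = (nΣpq − ΣpΣq) / √[(nΣp² − (Σp)²)(nΣq² − (Σq)²)]
Numerator: 6×3470 − 179×121 = -839
Denominator: √[(33366 − 32041)(15954 − 14641)] = √[1325 × 1313] = 1318.9864
r = -839 / 1318.9864 ≈ -0.6361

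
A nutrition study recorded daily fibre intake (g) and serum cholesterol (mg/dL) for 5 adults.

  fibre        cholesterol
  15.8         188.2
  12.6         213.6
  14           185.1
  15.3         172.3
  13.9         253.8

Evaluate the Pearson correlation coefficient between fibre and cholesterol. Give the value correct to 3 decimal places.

n = 5, Σx = 71.6, Σy = 1013, Σx² = 1031.7, Σy² = 209407.94, Σxy = 14420.33
nΣxy − ΣxΣy = 72101.65 − 72530.8 = -429.15
nΣx² − (Σx)² = 5158.5 − 5126.56 = 31.94; nΣy² − (Σy)² = 1047039.7 − 1026169 = 20870.7
r = -429.15 / √(31.94 × 20870.7) = -429.15 / 816.4620 ≈ -0.526

-0.526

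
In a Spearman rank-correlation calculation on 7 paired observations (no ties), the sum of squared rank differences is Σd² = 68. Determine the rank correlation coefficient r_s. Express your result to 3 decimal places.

ρ = 1 − 6Σd² / [n(n²−1)] = 1 − 6×68 / (7×48)
  = 1 − 408/336 = 1 − 1.2143 ≈ -0.214

-0.214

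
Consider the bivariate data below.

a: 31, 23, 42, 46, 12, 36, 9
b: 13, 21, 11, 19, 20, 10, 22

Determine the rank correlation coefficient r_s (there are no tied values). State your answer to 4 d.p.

-0.7143

Rank a: 4, 3, 6, 7, 2, 5, 1
Rank b: 3, 6, 2, 4, 5, 1, 7
d = rank(a) − rank(b): 1, -3, 4, 3, -3, 4, -6; Σd² = 96
ρ = 1 − 6Σd² / [n(n²−1)] = 1 − 6×96 / (7×48) = 1 − 576/336 ≈ -0.7143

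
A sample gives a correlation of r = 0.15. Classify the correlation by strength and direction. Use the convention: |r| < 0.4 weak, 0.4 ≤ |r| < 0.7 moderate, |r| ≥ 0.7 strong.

weak positive

r = 0.15 > 0 so the relationship is positive.
|r| = 0.15, which falls in the weak range.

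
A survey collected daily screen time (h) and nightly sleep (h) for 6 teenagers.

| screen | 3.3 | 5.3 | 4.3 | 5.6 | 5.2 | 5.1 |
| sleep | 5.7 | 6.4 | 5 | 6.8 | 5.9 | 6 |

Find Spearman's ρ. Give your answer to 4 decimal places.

0.8857

Rank screen: 1, 5, 2, 6, 4, 3
Rank sleep: 2, 5, 1, 6, 3, 4
d = rank(screen) − rank(sleep): -1, 0, 1, 0, 1, -1; Σd² = 4
ρ = 1 − 6Σd² / [n(n²−1)] = 1 − 6×4 / (6×35) = 1 − 24/210 ≈ 0.8857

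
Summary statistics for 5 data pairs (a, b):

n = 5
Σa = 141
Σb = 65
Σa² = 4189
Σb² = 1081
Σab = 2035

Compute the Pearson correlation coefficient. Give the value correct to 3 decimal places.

r = (nΣab − ΣaΣb) / √[(nΣa² − (Σa)²)(nΣb² − (Σb)²)]
Numerator: 5×2035 − 141×65 = 1010
Denominator: √[(20945 − 19881)(5405 − 4225)] = √[1064 × 1180] = 1120.4999
r = 1010 / 1120.4999 ≈ 0.901

0.901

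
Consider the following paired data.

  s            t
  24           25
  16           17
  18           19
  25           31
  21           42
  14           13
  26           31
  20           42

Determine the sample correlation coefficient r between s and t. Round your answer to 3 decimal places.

n = 8, Σs = 164, Σt = 220, Σs² = 3494, Σt² = 6894, Σst = 4699
nΣst − ΣsΣt = 37592 − 36080 = 1512
nΣs² − (Σs)² = 27952 − 26896 = 1056; nΣt² − (Σt)² = 55152 − 48400 = 6752
r = 1512 / √(1056 × 6752) = 1512 / 2670.2270 ≈ 0.566

0.566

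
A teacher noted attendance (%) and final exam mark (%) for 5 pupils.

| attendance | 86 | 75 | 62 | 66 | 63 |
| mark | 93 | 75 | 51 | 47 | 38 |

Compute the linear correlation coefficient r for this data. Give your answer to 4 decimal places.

0.9614

n = 5, Σx = 352, Σy = 304, Σx² = 25190, Σy² = 20528, Σxy = 22281
nΣxy − ΣxΣy = 111405 − 107008 = 4397
nΣx² − (Σx)² = 125950 − 123904 = 2046; nΣy² − (Σy)² = 102640 − 92416 = 10224
r = 4397 / √(2046 × 10224) = 4397 / 4573.6532 ≈ 0.9614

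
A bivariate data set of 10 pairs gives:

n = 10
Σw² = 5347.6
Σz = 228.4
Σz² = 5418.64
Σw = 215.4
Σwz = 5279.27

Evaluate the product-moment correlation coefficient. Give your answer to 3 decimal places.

r = (nΣwz − ΣwΣz) / √[(nΣw² − (Σw)²)(nΣz² − (Σz)²)]
Numerator: 10×5279.27 − 215.4×228.4 = 3595.34
Denominator: √[(53476 − 46397.16)(54186.4 − 52166.56)] = √[7078.84 × 2019.84] = 3781.2860
r = 3595.34 / 3781.2860 ≈ 0.951

0.951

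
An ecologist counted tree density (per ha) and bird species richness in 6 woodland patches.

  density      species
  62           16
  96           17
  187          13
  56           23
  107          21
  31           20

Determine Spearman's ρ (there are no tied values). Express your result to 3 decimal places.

-0.486

Rank density: 3, 4, 6, 2, 5, 1
Rank species: 2, 3, 1, 6, 5, 4
d = rank(density) − rank(species): 1, 1, 5, -4, 0, -3; Σd² = 52
ρ = 1 − 6Σd² / [n(n²−1)] = 1 − 6×52 / (6×35) = 1 − 312/210 ≈ -0.486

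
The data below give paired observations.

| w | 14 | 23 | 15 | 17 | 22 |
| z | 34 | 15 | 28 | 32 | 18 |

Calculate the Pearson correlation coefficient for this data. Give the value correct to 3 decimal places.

-0.941

n = 5, Σw = 91, Σz = 127, Σw² = 1723, Σz² = 3513, Σwz = 2181
nΣwz − ΣwΣz = 10905 − 11557 = -652
nΣw² − (Σw)² = 8615 − 8281 = 334; nΣz² − (Σz)² = 17565 − 16129 = 1436
r = -652 / √(334 × 1436) = -652 / 692.5489 ≈ -0.941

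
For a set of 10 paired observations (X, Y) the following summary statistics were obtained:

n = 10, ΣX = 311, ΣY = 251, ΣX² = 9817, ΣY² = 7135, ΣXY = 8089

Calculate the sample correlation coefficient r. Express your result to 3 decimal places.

r = (nΣXY − ΣXΣY) / √[(nΣX² − (ΣX)²)(nΣY² − (ΣY)²)]
Numerator: 10×8089 − 311×251 = 2829
Denominator: √[(98170 − 96721)(71350 − 63001)] = √[1449 × 8349] = 3478.1750
r = 2829 / 3478.1750 ≈ 0.813

0.813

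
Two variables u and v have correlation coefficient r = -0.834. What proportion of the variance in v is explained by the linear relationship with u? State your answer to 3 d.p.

0.696

r² = (-0.834)² = 0.696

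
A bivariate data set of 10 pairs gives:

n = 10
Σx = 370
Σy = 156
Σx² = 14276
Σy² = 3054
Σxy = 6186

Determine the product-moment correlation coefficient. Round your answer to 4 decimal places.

r = (nΣxy − ΣxΣy) / √[(nΣx² − (Σx)²)(nΣy² − (Σy)²)]
Numerator: 10×6186 − 370×156 = 4140
Denominator: √[(142760 − 136900)(30540 − 24336)] = √[5860 × 6204] = 6029.5472
r = 4140 / 6029.5472 ≈ 0.6866

0.6866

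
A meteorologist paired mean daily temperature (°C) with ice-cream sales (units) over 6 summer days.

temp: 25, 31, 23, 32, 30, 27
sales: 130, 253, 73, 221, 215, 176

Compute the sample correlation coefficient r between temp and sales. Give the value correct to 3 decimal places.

n = 6, Σx = 168, Σy = 1068, Σx² = 4768, Σy² = 212280, Σxy = 31046
nΣxy − ΣxΣy = 186276 − 179424 = 6852
nΣx² − (Σx)² = 28608 − 28224 = 384; nΣy² − (Σy)² = 1273680 − 1140624 = 133056
r = 6852 / √(384 × 133056) = 6852 / 7147.9720 ≈ 0.959

0.959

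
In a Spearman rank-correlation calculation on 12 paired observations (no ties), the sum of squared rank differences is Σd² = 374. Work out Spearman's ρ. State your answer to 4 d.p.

ρ = 1 − 6Σd² / [n(n²−1)] = 1 − 6×374 / (12×143)
  = 1 − 2244/1716 = 1 − 1.30769 ≈ -0.3077

-0.3077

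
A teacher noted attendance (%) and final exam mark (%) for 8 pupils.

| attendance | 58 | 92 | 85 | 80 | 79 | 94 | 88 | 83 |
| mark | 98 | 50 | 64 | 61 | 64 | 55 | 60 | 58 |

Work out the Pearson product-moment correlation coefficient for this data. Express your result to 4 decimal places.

n = 8, Σx = 659, Σy = 510, Σx² = 55163, Σy² = 34006, Σxy = 40924
nΣxy − ΣxΣy = 327392 − 336090 = -8698
nΣx² − (Σx)² = 441304 − 434281 = 7023; nΣy² − (Σy)² = 272048 − 260100 = 11948
r = -8698 / √(7023 × 11948) = -8698 / 9160.2841 ≈ -0.9495

-0.9495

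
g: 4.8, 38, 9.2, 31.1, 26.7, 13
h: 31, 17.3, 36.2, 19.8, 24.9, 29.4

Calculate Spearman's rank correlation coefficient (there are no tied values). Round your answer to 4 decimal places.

-0.9429

Rank g: 1, 6, 2, 5, 4, 3
Rank h: 5, 1, 6, 2, 3, 4
d = rank(g) − rank(h): -4, 5, -4, 3, 1, -1; Σd² = 68
ρ = 1 − 6Σd² / [n(n²−1)] = 1 − 6×68 / (6×35) = 1 − 408/210 ≈ -0.9429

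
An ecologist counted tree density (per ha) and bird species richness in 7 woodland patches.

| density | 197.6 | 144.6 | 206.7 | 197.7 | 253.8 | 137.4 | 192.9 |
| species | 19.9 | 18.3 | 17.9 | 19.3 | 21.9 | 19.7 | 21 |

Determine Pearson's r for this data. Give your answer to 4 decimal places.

0.5285

n = 7, Σx = 1330.7, Σy = 138, Σx² = 262268.71, Σy² = 2732.5, Σxy = 26409.86
nΣxy − ΣxΣy = 184869.02 − 183636.6 = 1232.42
nΣx² − (Σx)² = 1835880.97 − 1770762.49 = 65118.48; nΣy² − (Σy)² = 19127.5 − 19044 = 83.5
r = 1232.42 / √(65118.48 × 83.5) = 1232.42 / 2331.8218 ≈ 0.5285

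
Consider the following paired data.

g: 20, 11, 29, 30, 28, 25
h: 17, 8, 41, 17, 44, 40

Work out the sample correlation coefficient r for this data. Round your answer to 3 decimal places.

n = 6, Σg = 143, Σh = 167, Σg² = 3671, Σh² = 5859, Σgh = 4359
nΣgh − ΣgΣh = 26154 − 23881 = 2273
nΣg² − (Σg)² = 22026 − 20449 = 1577; nΣh² − (Σh)² = 35154 − 27889 = 7265
r = 2273 / √(1577 × 7265) = 2273 / 3384.8050 ≈ 0.672

0.672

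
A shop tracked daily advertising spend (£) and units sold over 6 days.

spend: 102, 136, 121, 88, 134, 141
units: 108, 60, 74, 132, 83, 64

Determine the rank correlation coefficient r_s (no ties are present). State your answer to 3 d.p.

-0.886

Rank spend: 2, 5, 3, 1, 4, 6
Rank units: 5, 1, 3, 6, 4, 2
d = rank(spend) − rank(units): -3, 4, 0, -5, 0, 4; Σd² = 66
ρ = 1 − 6Σd² / [n(n²−1)] = 1 − 6×66 / (6×35) = 1 − 396/210 ≈ -0.886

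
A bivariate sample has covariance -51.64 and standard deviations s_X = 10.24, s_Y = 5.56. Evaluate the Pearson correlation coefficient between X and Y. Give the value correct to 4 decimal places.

-0.9070

r = Cov(X,Y) / (s_X · s_Y) = -51.64 / (10.24 × 5.56)
  = -51.64 / 56.9344 ≈ -0.9070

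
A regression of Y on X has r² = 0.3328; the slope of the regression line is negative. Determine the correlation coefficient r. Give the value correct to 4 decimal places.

-0.5769

|r| = √0.3328 = 0.5769
The association is negative, so r = −0.5769.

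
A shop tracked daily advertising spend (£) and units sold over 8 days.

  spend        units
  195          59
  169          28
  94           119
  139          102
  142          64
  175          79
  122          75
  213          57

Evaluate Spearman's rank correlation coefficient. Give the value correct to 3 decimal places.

-0.690

Rank spend: 7, 5, 1, 3, 4, 6, 2, 8
Rank units: 3, 1, 8, 7, 4, 6, 5, 2
d = rank(spend) − rank(units): 4, 4, -7, -4, 0, 0, -3, 6; Σd² = 142
ρ = 1 − 6Σd² / [n(n²−1)] = 1 − 6×142 / (8×63) = 1 − 852/504 ≈ -0.690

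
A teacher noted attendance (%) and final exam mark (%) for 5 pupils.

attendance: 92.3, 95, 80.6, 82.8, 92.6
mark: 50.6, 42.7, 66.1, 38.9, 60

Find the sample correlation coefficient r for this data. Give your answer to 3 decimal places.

n = 5, Σx = 443.3, Σy = 258.3, Σx² = 39471.25, Σy² = 13866.07, Σxy = 22831.46
nΣxy − ΣxΣy = 114157.3 − 114504.39 = -347.09
nΣx² − (Σx)² = 197356.25 − 196514.89 = 841.36; nΣy² − (Σy)² = 69330.35 − 66718.89 = 2611.46
r = -347.09 / √(841.36 × 2611.46) = -347.09 / 1482.2881 ≈ -0.234

-0.234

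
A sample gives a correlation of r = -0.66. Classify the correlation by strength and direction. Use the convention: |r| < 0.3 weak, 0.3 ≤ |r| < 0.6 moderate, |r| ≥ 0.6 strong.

r = -0.66 < 0 so the relationship is negative.
|r| = 0.66, which falls in the strong range.

strong negative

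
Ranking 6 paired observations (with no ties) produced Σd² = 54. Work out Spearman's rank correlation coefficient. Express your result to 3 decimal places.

-0.543

ρ = 1 − 6Σd² / [n(n²−1)] = 1 − 6×54 / (6×35)
  = 1 − 324/210 = 1 − 1.5429 ≈ -0.543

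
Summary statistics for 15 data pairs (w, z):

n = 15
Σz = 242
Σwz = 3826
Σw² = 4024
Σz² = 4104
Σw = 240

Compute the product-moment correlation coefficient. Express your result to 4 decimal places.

-0.2400

r = (nΣwz − ΣwΣz) / √[(nΣw² − (Σw)²)(nΣz² − (Σz)²)]
Numerator: 15×3826 − 240×242 = -690
Denominator: √[(60360 − 57600)(61560 − 58564)] = √[2760 × 2996] = 2875.5799
r = -690 / 2875.5799 ≈ -0.2400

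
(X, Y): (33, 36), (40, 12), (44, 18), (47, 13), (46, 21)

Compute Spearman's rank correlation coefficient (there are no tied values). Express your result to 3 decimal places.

-0.300

Rank X: 1, 2, 3, 5, 4
Rank Y: 5, 1, 3, 2, 4
d = rank(X) − rank(Y): -4, 1, 0, 3, 0; Σd² = 26
ρ = 1 − 6Σd² / [n(n²−1)] = 1 − 6×26 / (5×24) = 1 − 156/120 ≈ -0.300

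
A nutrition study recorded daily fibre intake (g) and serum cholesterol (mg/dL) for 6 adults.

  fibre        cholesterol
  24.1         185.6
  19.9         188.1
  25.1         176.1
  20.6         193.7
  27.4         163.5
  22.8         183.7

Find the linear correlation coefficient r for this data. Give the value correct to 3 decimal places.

-0.911

n = 6, Σx = 139.9, Σy = 1090.7, Σx² = 3301.79, Σy² = 198837.81, Σxy = 25294.74
nΣxy − ΣxΣy = 151768.44 − 152588.93 = -820.49
nΣx² − (Σx)² = 19810.74 − 19572.01 = 238.73; nΣy² − (Σy)² = 1193026.86 − 1189626.49 = 3400.37
r = -820.49 / √(238.73 × 3400.37) = -820.49 / 900.9830 ≈ -0.911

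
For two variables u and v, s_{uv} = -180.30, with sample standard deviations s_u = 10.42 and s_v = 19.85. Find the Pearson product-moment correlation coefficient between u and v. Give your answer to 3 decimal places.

-0.872

r = Cov(u,v) / (s_u · s_v) = -180.30 / (10.42 × 19.85)
  = -180.30 / 206.8370 ≈ -0.872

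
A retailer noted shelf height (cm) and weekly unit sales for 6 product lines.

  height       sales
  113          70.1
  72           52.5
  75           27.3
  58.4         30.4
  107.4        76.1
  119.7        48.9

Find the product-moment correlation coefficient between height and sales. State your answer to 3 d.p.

n = 6, Σx = 545.5, Σy = 305.3, Σx² = 52851.41, Σy² = 17522.13, Σxy = 29550.63
nΣxy − ΣxΣy = 177303.78 − 166541.15 = 10762.63
nΣx² − (Σx)² = 317108.46 − 297570.25 = 19538.21; nΣy² − (Σy)² = 105132.78 − 93208.09 = 11924.69
r = 10762.63 / √(19538.21 × 11924.69) = 10762.63 / 15263.9149 ≈ 0.705

0.705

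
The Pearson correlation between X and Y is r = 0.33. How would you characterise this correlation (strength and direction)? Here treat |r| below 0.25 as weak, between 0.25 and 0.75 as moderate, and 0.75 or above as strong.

moderate positive

r = 0.33 > 0 so the relationship is positive.
|r| = 0.33, which falls in the moderate range.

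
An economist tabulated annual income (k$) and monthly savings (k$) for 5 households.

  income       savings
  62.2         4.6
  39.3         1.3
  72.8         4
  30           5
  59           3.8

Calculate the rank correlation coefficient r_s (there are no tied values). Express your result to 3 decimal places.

-0.100

Rank income: 4, 2, 5, 1, 3
Rank savings: 4, 1, 3, 5, 2
d = rank(income) − rank(savings): 0, 1, 2, -4, 1; Σd² = 22
ρ = 1 − 6Σd² / [n(n²−1)] = 1 − 6×22 / (5×24) = 1 − 132/120 ≈ -0.100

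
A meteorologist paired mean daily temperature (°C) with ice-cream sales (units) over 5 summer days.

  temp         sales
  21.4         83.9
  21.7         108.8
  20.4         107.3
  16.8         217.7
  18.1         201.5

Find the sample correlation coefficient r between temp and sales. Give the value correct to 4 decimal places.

-0.9628

n = 5, Σx = 98.4, Σy = 719.2, Σx² = 1954.86, Σy² = 118385.48, Σxy = 13649.85
nΣxy − ΣxΣy = 68249.25 − 70769.28 = -2520.03
nΣx² − (Σx)² = 9774.3 − 9682.56 = 91.74; nΣy² − (Σy)² = 591927.4 − 517248.64 = 74678.76
r = -2520.03 / √(91.74 × 74678.76) = -2520.03 / 2617.4471 ≈ -0.9628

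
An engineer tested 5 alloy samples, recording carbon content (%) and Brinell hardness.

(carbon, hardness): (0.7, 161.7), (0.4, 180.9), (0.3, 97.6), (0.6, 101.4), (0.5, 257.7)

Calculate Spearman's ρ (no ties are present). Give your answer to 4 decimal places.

0.2000

Rank carbon: 5, 2, 1, 4, 3
Rank hardness: 3, 4, 1, 2, 5
d = rank(carbon) − rank(hardness): 2, -2, 0, 2, -2; Σd² = 16
ρ = 1 − 6Σd² / [n(n²−1)] = 1 − 6×16 / (5×24) = 1 − 96/120 ≈ 0.2000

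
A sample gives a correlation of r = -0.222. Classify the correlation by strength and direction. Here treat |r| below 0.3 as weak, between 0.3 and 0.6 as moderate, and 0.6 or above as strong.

r = -0.222 < 0 so the relationship is negative.
|r| = 0.222, which falls in the weak range.

weak negative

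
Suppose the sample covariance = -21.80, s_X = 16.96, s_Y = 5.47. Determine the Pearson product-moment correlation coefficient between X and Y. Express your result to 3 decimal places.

r = Cov(X,Y) / (s_X · s_Y) = -21.80 / (16.96 × 5.47)
  = -21.80 / 92.7712 ≈ -0.235

-0.235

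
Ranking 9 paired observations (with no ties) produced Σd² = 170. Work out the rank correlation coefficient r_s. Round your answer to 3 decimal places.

-0.417

ρ = 1 − 6Σd² / [n(n²−1)] = 1 − 6×170 / (9×80)
  = 1 − 1020/720 = 1 − 1.4167 ≈ -0.417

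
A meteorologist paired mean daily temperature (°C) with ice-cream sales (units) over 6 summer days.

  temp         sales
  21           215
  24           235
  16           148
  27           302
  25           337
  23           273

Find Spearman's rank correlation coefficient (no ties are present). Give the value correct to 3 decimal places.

Rank temp: 2, 4, 1, 6, 5, 3
Rank sales: 2, 3, 1, 5, 6, 4
d = rank(temp) − rank(sales): 0, 1, 0, 1, -1, -1; Σd² = 4
ρ = 1 − 6Σd² / [n(n²−1)] = 1 − 6×4 / (6×35) = 1 − 24/210 ≈ 0.886

0.886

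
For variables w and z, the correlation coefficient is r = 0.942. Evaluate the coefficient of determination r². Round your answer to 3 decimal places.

r² = (0.942)² = 0.887

0.887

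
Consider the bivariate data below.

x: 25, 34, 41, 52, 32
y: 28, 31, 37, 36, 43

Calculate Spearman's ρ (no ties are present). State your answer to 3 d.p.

0.300

Rank x: 1, 3, 4, 5, 2
Rank y: 1, 2, 4, 3, 5
d = rank(x) − rank(y): 0, 1, 0, 2, -3; Σd² = 14
ρ = 1 − 6Σd² / [n(n²−1)] = 1 − 6×14 / (5×24) = 1 − 84/120 ≈ 0.300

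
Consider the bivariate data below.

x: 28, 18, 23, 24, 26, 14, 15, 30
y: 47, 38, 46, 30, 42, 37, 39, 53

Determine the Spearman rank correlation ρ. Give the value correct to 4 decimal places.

Rank x: 7, 3, 4, 5, 6, 1, 2, 8
Rank y: 7, 3, 6, 1, 5, 2, 4, 8
d = rank(x) − rank(y): 0, 0, -2, 4, 1, -1, -2, 0; Σd² = 26
ρ = 1 − 6Σd² / [n(n²−1)] = 1 − 6×26 / (8×63) = 1 − 156/504 ≈ 0.6905

0.6905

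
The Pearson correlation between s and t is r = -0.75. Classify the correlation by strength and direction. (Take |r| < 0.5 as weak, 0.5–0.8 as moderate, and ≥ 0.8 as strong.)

moderate negative

r = -0.75 < 0 so the relationship is negative.
|r| = 0.75, which falls in the moderate range.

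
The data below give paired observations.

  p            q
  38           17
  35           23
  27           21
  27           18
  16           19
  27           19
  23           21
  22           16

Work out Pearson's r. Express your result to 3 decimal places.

n = 8, Σp = 215, Σq = 154, Σp² = 6125, Σq² = 3002, Σpq = 4156
nΣpq − ΣpΣq = 33248 − 33110 = 138
nΣp² − (Σp)² = 49000 − 46225 = 2775; nΣq² − (Σq)² = 24016 − 23716 = 300
r = 138 / √(2775 × 300) = 138 / 912.4144 ≈ 0.151

0.151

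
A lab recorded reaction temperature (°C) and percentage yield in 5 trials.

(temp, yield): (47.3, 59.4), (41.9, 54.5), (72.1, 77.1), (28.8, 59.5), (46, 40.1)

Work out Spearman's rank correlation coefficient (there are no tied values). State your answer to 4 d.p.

Rank temp: 4, 2, 5, 1, 3
Rank yield: 3, 2, 5, 4, 1
d = rank(temp) − rank(yield): 1, 0, 0, -3, 2; Σd² = 14
ρ = 1 − 6Σd² / [n(n²−1)] = 1 − 6×14 / (5×24) = 1 − 84/120 ≈ 0.3000

0.3000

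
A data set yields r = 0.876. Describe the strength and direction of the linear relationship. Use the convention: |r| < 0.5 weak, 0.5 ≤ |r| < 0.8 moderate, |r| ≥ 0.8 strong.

r = 0.876 > 0 so the relationship is positive.
|r| = 0.876, which falls in the strong range.

strong positive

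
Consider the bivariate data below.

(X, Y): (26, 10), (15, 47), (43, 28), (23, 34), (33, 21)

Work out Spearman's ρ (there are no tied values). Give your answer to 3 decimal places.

-0.600

Rank X: 3, 1, 5, 2, 4
Rank Y: 1, 5, 3, 4, 2
d = rank(X) − rank(Y): 2, -4, 2, -2, 2; Σd² = 32
ρ = 1 − 6Σd² / [n(n²−1)] = 1 − 6×32 / (5×24) = 1 − 192/120 ≈ -0.600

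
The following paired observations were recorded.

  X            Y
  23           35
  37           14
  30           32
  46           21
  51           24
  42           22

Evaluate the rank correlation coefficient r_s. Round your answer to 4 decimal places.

-0.4857

Rank X: 1, 3, 2, 5, 6, 4
Rank Y: 6, 1, 5, 2, 4, 3
d = rank(X) − rank(Y): -5, 2, -3, 3, 2, 1; Σd² = 52
ρ = 1 − 6Σd² / [n(n²−1)] = 1 − 6×52 / (6×35) = 1 − 312/210 ≈ -0.4857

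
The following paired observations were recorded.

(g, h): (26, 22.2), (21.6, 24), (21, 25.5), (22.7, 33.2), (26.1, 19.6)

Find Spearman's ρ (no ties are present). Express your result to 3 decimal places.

-0.700

Rank g: 4, 2, 1, 3, 5
Rank h: 2, 3, 4, 5, 1
d = rank(g) − rank(h): 2, -1, -3, -2, 4; Σd² = 34
ρ = 1 − 6Σd² / [n(n²−1)] = 1 − 6×34 / (5×24) = 1 − 204/120 ≈ -0.700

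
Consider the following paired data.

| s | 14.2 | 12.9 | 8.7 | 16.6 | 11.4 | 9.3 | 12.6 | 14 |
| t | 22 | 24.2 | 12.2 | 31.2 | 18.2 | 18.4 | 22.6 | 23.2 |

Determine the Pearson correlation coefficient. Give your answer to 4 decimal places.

0.9228

n = 8, Σs = 99.7, Σt = 172, Σs² = 1290.51, Σt² = 3910.72, Σst = 2236.8
nΣst − ΣsΣt = 17894.4 − 17148.4 = 746
nΣs² − (Σs)² = 10324.08 − 9940.09 = 383.99; nΣt² − (Σt)² = 31285.76 − 29584 = 1701.76
r = 746 / √(383.99 × 1701.76) = 746 / 808.3680 ≈ 0.9228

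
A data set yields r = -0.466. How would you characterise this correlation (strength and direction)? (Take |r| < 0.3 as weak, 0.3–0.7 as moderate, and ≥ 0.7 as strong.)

moderate negative

r = -0.466 < 0 so the relationship is negative.
|r| = 0.466, which falls in the moderate range.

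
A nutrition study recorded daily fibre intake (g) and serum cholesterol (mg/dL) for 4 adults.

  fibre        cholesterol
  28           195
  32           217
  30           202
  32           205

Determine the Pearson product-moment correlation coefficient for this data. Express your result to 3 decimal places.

n = 4, Σx = 122, Σy = 819, Σx² = 3732, Σy² = 167943, Σxy = 25024
nΣxy − ΣxΣy = 100096 − 99918 = 178
nΣx² − (Σx)² = 14928 − 14884 = 44; nΣy² − (Σy)² = 671772 − 670761 = 1011
r = 178 / √(44 × 1011) = 178 / 210.9123 ≈ 0.844

0.844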